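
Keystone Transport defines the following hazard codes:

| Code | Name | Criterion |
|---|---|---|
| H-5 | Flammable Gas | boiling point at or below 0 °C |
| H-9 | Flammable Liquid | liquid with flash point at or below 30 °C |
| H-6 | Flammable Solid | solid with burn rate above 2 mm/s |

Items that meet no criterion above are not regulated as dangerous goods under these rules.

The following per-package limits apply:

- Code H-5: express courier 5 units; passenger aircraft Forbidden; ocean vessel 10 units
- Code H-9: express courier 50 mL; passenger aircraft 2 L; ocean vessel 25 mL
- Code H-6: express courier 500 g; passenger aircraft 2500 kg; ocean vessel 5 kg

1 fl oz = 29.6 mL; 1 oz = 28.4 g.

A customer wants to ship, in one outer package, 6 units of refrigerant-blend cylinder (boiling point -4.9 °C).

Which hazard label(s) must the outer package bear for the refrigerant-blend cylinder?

Code H-5

Boiling point -4.9 °C meets the Code H-5 criterion (Flammable Gas), so the refrigerant-blend cylinder is Code H-5.
Only the Code H-5 label is required.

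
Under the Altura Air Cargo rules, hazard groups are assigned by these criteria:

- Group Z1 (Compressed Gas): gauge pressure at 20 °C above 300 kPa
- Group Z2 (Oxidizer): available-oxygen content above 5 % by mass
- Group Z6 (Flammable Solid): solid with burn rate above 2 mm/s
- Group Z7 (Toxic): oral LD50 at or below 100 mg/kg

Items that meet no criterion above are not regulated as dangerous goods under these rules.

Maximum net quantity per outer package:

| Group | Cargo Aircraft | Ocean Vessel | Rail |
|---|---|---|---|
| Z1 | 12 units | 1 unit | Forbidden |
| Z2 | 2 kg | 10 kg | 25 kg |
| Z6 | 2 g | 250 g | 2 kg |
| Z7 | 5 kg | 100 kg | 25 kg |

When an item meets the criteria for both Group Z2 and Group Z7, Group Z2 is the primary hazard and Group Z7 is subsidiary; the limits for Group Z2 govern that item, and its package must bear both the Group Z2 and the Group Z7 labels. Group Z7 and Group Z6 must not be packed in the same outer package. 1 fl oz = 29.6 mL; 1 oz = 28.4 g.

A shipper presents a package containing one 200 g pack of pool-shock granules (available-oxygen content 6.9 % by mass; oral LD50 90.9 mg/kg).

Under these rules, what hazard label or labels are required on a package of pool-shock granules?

Group Z2 and Z7

With available-oxygen content 6.9 % by mass (> 5 % by mass), the pool-shock granules fall in Group Z2.
Oral LD50 90.9 mg/kg meets the Group Z7 criterion (Toxic), so the pool-shock granules are Group Z7.
By the precedence rule Group Z2 is primary and Group Z7 is subsidiary, and that rule requires both labels on the package.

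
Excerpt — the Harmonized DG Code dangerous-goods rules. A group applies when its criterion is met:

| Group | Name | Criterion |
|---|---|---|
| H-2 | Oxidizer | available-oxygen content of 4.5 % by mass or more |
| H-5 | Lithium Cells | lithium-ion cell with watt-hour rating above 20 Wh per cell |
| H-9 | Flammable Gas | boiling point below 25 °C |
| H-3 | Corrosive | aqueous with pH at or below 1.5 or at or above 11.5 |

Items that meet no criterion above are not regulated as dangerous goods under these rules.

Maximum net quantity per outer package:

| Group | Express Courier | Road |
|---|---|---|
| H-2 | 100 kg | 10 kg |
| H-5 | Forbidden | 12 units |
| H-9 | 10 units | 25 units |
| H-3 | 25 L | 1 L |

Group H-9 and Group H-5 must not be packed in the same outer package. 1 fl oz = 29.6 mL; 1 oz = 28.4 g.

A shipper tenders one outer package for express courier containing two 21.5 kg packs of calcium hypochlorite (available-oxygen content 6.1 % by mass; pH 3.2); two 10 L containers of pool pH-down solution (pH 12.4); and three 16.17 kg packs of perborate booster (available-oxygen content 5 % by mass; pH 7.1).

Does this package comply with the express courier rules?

Calcium hypochlorite: available-oxygen content 6.1 % by mass ≥ 4.5 % by mass → Group H-2 (Oxidizer).
With pH 12.4 (≥ 11.5), the pool pH-down solution falls in Group H-3.
Available-oxygen content 5 % by mass meets the Group H-2 criterion (Oxidizer), so the perborate booster is Group H-2.
Group H-2 net quantity: (two 21.5 kg packs = 43 kg) + (three 16.17 kg packs = 48.51 kg) = 91.51 kg.
91.51 kg is within the express courier limit of 100 kg for Group H-2.
Group H-3 quantity: two 10 L containers = 20 L.
20 L is within the express courier limit of 25 L for Group H-3.
The segregation rule (Group H-9 with Group H-5) does not apply to Group H-2 with Group H-3.
Every hazard group is within its express courier limit and no segregation rule is violated.

Yes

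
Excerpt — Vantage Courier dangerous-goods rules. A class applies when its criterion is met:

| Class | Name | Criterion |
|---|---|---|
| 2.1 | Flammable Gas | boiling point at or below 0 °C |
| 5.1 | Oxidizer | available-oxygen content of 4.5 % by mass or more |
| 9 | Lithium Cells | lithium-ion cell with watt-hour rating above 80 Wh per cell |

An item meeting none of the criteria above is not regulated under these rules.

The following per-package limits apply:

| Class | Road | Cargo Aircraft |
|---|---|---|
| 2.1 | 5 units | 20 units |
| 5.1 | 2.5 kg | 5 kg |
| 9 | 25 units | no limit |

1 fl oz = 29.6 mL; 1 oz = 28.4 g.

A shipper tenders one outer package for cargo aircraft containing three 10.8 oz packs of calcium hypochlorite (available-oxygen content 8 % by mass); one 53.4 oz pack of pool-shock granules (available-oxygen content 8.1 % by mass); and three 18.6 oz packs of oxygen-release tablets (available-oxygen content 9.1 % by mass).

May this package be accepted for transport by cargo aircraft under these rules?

Yes

Calcium hypochlorite: available-oxygen content 8 % by mass ≥ 4.5 % by mass → Class 5.1 (Oxidizer).
With available-oxygen content 8.1 % by mass (≥ 4.5 % by mass), the pool-shock granules fall in Class 5.1.
Available-oxygen content 9.1 % by mass meets the Class 5.1 criterion (Oxidizer), so the oxygen-release tablets are Class 5.1.
Total Class 5.1: (three 10.8 oz packs = 920.16 g) + (one 53.4 oz pack = 1516.56 g) + (three 18.6 oz packs = 1584.72 g) = 4021.44 g.
4021.44 g ≤ 5 kg (cargo aircraft limit, Class 5.1) — within limit.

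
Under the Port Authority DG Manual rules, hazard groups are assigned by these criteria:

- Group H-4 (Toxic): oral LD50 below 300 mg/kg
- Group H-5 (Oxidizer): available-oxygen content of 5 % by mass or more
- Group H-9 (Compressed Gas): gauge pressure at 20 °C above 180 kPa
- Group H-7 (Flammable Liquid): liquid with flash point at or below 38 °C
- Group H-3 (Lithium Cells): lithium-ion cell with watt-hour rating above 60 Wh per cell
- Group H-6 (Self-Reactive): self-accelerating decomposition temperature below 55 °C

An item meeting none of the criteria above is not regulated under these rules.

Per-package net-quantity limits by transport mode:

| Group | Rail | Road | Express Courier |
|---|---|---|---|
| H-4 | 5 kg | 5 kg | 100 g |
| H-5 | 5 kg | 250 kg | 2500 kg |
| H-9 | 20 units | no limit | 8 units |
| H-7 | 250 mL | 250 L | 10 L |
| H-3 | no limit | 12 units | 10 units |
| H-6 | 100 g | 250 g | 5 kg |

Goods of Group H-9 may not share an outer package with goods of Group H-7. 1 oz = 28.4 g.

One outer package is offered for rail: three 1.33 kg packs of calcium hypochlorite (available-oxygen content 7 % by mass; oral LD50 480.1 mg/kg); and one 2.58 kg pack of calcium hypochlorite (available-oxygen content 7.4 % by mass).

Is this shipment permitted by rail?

No

The calcium hypochlorite has available-oxygen content 7 % by mass, which is ≥ 5 % by mass, so it is Group H-5 (Oxidizer).
Calcium hypochlorite: available-oxygen content 7.4 % by mass ≥ 5 % by mass → Group H-5 (Oxidizer).
Total Group H-5: (three 1.33 kg packs = 3.99 kg) + 2.58 kg = 6.57 kg.
6.57 kg exceeds the rail limit of 5 kg for Group H-5.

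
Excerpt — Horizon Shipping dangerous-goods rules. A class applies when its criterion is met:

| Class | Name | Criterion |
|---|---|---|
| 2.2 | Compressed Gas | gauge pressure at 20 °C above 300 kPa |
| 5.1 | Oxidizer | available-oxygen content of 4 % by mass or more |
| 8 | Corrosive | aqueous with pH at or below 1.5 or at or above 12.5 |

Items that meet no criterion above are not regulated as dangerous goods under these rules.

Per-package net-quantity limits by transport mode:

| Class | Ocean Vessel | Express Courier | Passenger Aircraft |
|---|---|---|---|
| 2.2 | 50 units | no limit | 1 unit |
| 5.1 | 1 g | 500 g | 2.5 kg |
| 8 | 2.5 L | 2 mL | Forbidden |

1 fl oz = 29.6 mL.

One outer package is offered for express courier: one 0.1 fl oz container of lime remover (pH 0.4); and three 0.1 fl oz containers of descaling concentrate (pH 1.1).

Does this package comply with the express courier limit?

No

pH 0.4 meets the Class 8 criterion (Corrosive), so the lime remover is Class 8.
pH 1.1 meets the Class 8 criterion (Corrosive), so the descaling concentrate is Class 8.
Total Class 8: (one 0.1 fl oz container = 2.96 mL) + (three 0.1 fl oz containers = 8.88 mL) = 11.84 mL.
11.84 mL exceeds the express courier limit of 2 mL for Class 8.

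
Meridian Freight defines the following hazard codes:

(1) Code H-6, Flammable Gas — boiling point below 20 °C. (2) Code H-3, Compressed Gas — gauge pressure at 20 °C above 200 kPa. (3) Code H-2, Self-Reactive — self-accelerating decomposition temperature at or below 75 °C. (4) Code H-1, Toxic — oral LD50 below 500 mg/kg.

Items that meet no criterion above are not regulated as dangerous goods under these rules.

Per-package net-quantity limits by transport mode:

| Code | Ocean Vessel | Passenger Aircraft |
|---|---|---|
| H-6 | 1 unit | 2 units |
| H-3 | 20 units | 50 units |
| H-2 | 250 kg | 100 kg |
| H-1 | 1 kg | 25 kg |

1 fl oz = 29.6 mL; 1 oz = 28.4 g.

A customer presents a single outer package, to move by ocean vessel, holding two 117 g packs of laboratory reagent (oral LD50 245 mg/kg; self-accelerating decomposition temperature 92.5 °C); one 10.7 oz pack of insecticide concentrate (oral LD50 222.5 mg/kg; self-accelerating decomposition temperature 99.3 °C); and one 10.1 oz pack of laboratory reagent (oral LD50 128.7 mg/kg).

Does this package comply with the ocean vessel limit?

Yes

Laboratory reagent: oral LD50 245 mg/kg < 500 mg/kg → Code H-1 (Toxic).
The insecticide concentrate has oral LD50 222.5 mg/kg, which is < 500 mg/kg, so it is Code H-1 (Toxic).
Oral LD50 128.7 mg/kg meets the Code H-1 criterion (Toxic), so the laboratory reagent is Code H-1.
Total Code H-1: (two 117 g packs = 234 g) + (one 10.7 oz pack = 303.88 g) + (one 10.1 oz pack = 286.84 g) = 824.72 g.
That is within the Code H-1 ocean vessel limit of 1 kg.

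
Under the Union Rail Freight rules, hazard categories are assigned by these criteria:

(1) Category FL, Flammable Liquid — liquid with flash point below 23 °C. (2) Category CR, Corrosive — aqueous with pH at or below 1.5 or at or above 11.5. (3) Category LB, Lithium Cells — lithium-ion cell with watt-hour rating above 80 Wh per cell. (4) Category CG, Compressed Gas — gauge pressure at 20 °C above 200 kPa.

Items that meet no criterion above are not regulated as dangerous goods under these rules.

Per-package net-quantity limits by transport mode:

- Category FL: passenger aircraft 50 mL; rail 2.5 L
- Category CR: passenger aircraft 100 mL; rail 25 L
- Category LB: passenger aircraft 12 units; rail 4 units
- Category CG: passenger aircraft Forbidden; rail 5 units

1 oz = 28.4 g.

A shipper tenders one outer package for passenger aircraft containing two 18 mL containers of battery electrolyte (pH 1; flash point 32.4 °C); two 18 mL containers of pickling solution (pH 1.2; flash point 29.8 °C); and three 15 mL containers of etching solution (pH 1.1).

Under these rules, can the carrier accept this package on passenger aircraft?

No

Battery electrolyte: pH 1 ≤ 1.5 → Category CR (Corrosive).
pH 1.2 meets the Category CR criterion (Corrosive), so the pickling solution is Category CR.
Etching solution: pH 1.1 ≤ 1.5 → Category CR (Corrosive).
Category CR net quantity: (two 18 mL containers = 36 mL) + (two 18 mL containers = 36 mL) + (three 15 mL containers = 45 mL) = 117 mL.
117 mL > 100 mL (passenger aircraft limit, Category CR) — over the limit.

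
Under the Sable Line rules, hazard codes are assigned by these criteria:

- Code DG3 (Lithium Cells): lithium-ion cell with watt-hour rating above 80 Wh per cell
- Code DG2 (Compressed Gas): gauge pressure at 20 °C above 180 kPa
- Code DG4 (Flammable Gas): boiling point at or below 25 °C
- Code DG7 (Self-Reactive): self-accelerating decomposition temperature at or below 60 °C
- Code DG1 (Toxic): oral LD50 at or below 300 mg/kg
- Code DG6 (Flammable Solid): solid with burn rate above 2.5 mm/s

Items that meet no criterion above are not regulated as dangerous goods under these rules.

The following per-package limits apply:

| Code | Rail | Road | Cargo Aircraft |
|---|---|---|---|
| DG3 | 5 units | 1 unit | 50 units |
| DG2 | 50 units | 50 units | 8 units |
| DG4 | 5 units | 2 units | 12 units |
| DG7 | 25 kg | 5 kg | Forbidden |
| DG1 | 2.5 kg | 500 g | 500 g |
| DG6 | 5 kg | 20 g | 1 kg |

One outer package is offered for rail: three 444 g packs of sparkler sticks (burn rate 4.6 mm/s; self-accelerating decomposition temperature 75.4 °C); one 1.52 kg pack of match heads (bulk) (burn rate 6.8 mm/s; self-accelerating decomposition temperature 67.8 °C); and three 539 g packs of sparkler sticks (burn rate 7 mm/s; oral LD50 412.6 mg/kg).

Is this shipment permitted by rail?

Yes

With burn rate 4.6 mm/s (> 2.5 mm/s), the sparkler sticks fall in Code DG6.
Match heads (bulk): burn rate 6.8 mm/s > 2.5 mm/s → Code DG6 (Flammable Solid).
With burn rate 7 mm/s (> 2.5 mm/s), the sparkler sticks fall in Code DG6.
Total Code DG6: (three 444 g packs = 1.332 kg) + 1.52 kg + (three 539 g packs = 1.617 kg) = 4.469 kg.
That is within the Code DG6 rail limit of 5 kg.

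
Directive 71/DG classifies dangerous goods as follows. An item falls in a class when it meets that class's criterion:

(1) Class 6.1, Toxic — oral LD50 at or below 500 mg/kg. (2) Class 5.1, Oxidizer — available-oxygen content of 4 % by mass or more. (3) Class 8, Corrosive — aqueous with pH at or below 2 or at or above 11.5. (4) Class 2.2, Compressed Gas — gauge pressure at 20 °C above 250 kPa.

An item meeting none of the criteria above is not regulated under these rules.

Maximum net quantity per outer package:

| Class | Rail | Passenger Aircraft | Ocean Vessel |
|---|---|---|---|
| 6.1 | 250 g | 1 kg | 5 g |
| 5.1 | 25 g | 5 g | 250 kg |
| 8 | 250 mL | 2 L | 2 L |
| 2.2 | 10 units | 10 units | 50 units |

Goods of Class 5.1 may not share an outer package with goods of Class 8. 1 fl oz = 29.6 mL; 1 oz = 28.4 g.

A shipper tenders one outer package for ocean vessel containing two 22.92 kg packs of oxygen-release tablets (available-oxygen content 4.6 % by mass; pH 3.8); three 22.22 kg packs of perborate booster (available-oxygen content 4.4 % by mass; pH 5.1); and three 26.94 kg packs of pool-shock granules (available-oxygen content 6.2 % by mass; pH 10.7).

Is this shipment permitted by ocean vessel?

Yes

Available-oxygen content 4.6 % by mass meets the Class 5.1 criterion (Oxidizer), so the oxygen-release tablets are Class 5.1.
The perborate booster has available-oxygen content 4.4 % by mass, which is ≥ 4 % by mass, so it is Class 5.1 (Oxidizer).
With available-oxygen content 6.2 % by mass (≥ 4 % by mass), the pool-shock granules fall in Class 5.1.
Total Class 5.1: (two 22.92 kg packs = 45.84 kg) + (three 22.22 kg packs = 66.66 kg) + (three 26.94 kg packs = 80.82 kg) = 193.32 kg.
193.32 kg ≤ 250 kg (ocean vessel limit, Class 5.1) — within limit.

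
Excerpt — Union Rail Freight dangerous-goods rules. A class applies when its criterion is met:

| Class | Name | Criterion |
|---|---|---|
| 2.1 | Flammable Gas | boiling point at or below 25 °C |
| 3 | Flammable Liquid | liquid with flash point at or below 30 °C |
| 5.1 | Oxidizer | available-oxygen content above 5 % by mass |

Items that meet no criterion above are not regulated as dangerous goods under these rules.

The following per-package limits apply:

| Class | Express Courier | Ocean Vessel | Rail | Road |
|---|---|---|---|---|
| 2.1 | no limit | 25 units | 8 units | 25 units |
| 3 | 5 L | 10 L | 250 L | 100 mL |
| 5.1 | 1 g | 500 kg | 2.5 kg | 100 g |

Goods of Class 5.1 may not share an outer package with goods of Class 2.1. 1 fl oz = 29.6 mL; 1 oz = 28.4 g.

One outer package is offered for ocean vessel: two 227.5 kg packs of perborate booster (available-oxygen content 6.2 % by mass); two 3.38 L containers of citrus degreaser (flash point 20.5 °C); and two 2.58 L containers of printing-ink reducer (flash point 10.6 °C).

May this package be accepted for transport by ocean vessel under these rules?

No

The perborate booster has available-oxygen content 6.2 % by mass, which is > 5 % by mass, so it is Class 5.1 (Oxidizer).
Flash point 20.5 °C meets the Class 3 criterion (Flammable Liquid), so the citrus degreaser is Class 3.
Printing-ink reducer: flash point 10.6 °C ≤ 30 °C → Class 3 (Flammable Liquid).
Total Class 3: (two 3.38 L containers = 6.76 L) + (two 2.58 L containers = 5.16 L) = 11.92 L.
That exceeds the Class 3 ocean vessel limit of 10 L.
Class 5.1 quantity: two 227.5 kg packs = 455 kg.
That is within the Class 5.1 ocean vessel limit of 500 kg.
The segregation rule (Class 5.1 with Class 2.1) does not apply to Class 3 with Class 5.1.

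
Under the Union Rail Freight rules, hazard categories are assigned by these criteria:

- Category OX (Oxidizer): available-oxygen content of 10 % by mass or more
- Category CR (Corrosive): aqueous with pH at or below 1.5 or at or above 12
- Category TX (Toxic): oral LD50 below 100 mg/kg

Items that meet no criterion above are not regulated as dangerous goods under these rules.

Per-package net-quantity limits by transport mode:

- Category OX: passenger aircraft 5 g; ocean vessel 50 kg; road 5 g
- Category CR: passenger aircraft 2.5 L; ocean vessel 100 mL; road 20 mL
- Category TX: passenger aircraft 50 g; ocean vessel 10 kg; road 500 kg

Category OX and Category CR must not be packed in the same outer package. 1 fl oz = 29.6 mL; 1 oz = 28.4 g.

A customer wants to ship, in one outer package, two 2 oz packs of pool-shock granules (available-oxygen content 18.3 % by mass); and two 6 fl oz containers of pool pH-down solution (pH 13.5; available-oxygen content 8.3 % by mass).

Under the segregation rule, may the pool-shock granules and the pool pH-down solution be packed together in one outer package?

The pool-shock granules have available-oxygen content 18.3 % by mass, which is ≥ 10 % by mass, so they are Category OX (Oxidizer).
The pool pH-down solution has pH 13.5, which is ≥ 12, so it is Category CR (Corrosive).
Category OX and Category CR may not share an outer package.

No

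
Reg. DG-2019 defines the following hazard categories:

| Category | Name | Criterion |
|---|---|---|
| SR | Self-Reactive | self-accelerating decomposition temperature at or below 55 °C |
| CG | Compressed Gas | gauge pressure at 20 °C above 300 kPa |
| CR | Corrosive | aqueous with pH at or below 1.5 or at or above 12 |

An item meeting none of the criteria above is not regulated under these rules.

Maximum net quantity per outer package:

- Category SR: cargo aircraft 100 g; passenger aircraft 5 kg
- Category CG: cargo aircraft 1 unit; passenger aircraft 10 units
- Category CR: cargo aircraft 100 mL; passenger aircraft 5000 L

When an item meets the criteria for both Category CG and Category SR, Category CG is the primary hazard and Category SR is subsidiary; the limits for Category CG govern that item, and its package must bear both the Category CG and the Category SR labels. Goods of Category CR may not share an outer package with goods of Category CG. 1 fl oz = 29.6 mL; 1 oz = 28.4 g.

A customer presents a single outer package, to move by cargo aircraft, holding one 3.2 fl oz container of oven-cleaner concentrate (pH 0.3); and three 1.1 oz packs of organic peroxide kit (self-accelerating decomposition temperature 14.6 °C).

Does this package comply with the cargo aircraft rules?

Yes

The oven-cleaner concentrate has pH 0.3, which is ≤ 1.5, so it is Category CR (Corrosive).
Organic peroxide kit: self-accelerating decomposition temperature 14.6 °C ≤ 55 °C → Category SR (Self-Reactive).
Category CR quantity: one 3.2 fl oz container = 94.72 mL.
That is within the Category CR cargo aircraft limit of 100 mL.
Category SR quantity: three 1.1 oz packs = 93.72 g.
93.72 g ≤ 100 g (cargo aircraft limit, Category SR) — within limit.
The segregation rule (Category CR with Category CG) does not apply to Category CR with Category SR.
Every hazard category is within its cargo aircraft limit and no segregation rule is violated.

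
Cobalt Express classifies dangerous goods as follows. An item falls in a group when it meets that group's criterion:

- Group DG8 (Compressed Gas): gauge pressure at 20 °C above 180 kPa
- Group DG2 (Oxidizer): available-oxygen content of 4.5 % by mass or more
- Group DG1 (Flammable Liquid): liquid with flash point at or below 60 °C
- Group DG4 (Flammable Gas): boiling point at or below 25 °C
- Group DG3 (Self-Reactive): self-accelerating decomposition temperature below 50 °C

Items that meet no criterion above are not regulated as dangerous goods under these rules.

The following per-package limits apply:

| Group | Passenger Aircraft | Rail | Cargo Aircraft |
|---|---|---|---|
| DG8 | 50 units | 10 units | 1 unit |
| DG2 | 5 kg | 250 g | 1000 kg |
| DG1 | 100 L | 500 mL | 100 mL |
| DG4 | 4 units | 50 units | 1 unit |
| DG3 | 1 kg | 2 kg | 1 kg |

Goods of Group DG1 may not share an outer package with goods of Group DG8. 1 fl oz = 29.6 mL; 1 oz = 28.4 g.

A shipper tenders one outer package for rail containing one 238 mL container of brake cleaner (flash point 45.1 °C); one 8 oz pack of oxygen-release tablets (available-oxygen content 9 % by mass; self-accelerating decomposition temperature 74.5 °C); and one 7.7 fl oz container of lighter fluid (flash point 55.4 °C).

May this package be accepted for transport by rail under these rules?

Yes

With flash point 45.1 °C (≤ 60 °C), the brake cleaner falls in Group DG1.
With available-oxygen content 9 % by mass (≥ 4.5 % by mass), the oxygen-release tablets fall in Group DG2.
Flash point 55.4 °C meets the Group DG1 criterion (Flammable Liquid), so the lighter fluid is Group DG1.
Group DG1 net quantity: 238 mL + (one 7.7 fl oz container = 227.92 mL) = 465.92 mL.
465.92 mL ≤ 500 mL (rail limit, Group DG1) — within limit.
Group DG2 quantity: one 8 oz pack = 227.2 g.
227.2 g ≤ 250 g (rail limit, Group DG2) — within limit.
The segregation rule (Group DG1 with Group DG8) does not apply to Group DG1 with Group DG2.
Every hazard group is within its rail limit and no segregation rule is violated.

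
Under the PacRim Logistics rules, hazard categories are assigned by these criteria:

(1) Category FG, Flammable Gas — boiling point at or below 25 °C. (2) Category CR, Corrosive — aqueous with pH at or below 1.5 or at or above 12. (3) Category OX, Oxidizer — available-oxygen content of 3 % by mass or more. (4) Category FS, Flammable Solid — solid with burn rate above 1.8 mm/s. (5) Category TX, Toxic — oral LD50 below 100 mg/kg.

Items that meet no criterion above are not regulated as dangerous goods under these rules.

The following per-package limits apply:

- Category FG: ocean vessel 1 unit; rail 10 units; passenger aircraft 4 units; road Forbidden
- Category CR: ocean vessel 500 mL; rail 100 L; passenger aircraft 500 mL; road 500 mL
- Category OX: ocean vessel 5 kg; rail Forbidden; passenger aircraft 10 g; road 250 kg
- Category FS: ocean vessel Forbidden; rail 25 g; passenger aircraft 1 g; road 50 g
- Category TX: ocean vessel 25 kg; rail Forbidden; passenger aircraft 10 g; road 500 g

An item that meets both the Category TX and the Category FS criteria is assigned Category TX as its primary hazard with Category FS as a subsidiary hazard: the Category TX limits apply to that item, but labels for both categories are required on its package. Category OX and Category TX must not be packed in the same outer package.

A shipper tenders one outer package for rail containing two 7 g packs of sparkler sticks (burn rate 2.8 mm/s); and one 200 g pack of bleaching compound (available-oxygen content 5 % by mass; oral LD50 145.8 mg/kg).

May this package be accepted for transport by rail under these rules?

No

With burn rate 2.8 mm/s (> 1.8 mm/s), the sparkler sticks fall in Category FS.
Bleaching compound: available-oxygen content 5 % by mass ≥ 3 % by mass → Category OX (Oxidizer).
Category FS quantity: two 7 g packs = 14 g.
14 g ≤ 25 g (rail limit, Category FS) — within limit.
Category OX quantity: 200 g.
By rail, Category OX is Forbidden regardless of quantity.
The segregation rule (Category OX with Category TX) does not apply to Category FS with Category OX.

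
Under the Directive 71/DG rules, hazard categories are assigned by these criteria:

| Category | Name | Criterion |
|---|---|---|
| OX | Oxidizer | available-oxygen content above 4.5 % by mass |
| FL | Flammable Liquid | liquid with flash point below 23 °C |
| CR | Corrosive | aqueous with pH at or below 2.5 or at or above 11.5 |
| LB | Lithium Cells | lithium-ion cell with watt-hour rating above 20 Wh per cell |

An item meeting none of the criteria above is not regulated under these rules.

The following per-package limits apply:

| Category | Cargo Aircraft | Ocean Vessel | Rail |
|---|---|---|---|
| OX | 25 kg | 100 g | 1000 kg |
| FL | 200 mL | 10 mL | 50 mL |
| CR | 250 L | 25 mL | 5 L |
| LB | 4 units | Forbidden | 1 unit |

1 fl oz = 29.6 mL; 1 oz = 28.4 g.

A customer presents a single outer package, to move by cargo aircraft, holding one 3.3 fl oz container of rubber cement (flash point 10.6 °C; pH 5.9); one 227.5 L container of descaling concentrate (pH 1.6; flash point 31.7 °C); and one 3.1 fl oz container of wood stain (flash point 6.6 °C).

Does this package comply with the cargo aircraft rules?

Yes

Rubber cement: flash point 10.6 °C < 23 °C → Category FL (Flammable Liquid).
With pH 1.6 (≤ 2.5), the descaling concentrate falls in Category CR.
Flash point 6.6 °C meets the Category FL criterion (Flammable Liquid), so the wood stain is Category FL.
Category FL net quantity: (one 3.3 fl oz container = 97.68 mL) + (one 3.1 fl oz container = 91.76 mL) = 189.44 mL.
That is within the Category FL cargo aircraft limit of 200 mL.
Category CR quantity: 227.5 L.
That is within the Category CR cargo aircraft limit of 250 L.
Every hazard category is within its cargo aircraft limit and no segregation rule is violated.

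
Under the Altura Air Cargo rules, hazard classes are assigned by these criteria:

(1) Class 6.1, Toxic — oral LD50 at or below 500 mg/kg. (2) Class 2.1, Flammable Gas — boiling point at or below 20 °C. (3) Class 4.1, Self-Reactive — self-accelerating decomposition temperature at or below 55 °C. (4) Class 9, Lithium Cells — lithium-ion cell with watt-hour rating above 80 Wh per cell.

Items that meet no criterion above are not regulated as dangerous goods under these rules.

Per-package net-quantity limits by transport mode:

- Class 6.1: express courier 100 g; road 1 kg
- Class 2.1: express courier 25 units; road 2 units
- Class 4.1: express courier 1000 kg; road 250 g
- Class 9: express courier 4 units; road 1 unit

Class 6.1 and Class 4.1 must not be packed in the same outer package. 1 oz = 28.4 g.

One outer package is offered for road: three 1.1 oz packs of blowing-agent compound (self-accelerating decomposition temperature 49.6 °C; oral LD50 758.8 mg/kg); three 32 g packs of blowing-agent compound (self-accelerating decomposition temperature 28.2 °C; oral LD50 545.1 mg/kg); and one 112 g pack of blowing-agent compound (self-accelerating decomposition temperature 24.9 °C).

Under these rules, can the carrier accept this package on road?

No

Self-accelerating decomposition temperature 49.6 °C meets the Class 4.1 criterion (Self-Reactive), so the blowing-agent compound is Class 4.1.
With self-accelerating decomposition temperature 28.2 °C (≤ 55 °C), the blowing-agent compound falls in Class 4.1.
Blowing-agent compound: self-accelerating decomposition temperature 24.9 °C ≤ 55 °C → Class 4.1 (Self-Reactive).
Class 4.1 net quantity: (three 1.1 oz packs = 93.72 g) + (three 32 g packs = 96 g) + 112 g = 301.72 g.
301.72 g > 250 g (road limit, Class 4.1) — over the limit.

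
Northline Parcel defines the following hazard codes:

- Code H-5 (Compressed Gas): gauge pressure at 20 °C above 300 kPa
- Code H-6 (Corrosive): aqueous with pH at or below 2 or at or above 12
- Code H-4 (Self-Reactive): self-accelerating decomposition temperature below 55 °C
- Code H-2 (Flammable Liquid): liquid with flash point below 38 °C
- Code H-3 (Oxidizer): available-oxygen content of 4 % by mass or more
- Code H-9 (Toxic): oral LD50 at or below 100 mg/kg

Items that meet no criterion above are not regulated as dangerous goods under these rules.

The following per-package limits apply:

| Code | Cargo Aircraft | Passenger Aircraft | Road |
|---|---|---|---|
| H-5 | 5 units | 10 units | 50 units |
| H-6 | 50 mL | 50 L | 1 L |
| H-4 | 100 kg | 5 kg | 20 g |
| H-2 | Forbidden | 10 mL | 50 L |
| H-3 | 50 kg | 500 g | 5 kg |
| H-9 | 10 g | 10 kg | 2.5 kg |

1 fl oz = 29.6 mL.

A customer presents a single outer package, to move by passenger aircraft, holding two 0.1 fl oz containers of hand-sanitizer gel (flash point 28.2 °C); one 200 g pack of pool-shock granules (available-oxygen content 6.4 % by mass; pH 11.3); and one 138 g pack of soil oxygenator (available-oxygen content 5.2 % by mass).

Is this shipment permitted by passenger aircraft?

The hand-sanitizer gel has flash point 28.2 °C, which is < 38 °C, so it is Code H-2 (Flammable Liquid).
Pool-shock granules: available-oxygen content 6.4 % by mass ≥ 4 % by mass → Code H-3 (Oxidizer).
Soil oxygenator: available-oxygen content 5.2 % by mass ≥ 4 % by mass → Code H-3 (Oxidizer).
Code H-2 quantity: two 0.1 fl oz containers = 5.92 mL.
5.92 mL is within the passenger aircraft limit of 10 mL for Code H-2.
Code H-3 net quantity: 200 g + 138 g = 338 g.
That is within the Code H-3 passenger aircraft limit of 500 g.
Every hazard code is within its passenger aircraft limit and no segregation rule is violated.

Yes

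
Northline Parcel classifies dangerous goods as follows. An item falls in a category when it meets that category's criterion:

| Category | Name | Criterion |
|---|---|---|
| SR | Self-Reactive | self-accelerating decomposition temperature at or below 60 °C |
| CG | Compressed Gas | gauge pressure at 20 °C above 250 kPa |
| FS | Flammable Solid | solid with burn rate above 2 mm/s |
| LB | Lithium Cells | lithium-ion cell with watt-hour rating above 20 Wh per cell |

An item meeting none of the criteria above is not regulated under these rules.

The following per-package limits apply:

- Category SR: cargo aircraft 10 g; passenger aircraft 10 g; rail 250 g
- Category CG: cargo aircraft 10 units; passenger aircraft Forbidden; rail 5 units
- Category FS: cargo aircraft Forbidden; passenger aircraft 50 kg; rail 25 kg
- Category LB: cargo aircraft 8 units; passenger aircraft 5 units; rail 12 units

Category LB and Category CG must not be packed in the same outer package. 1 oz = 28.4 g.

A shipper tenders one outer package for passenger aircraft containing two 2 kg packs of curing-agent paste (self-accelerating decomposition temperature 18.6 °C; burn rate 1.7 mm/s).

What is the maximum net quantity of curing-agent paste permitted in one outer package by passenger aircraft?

10 g

Self-accelerating decomposition temperature 18.6 °C meets the Category SR criterion (Self-Reactive), so the curing-agent paste is Category SR.
The passenger aircraft limit for Category SR is 10 g.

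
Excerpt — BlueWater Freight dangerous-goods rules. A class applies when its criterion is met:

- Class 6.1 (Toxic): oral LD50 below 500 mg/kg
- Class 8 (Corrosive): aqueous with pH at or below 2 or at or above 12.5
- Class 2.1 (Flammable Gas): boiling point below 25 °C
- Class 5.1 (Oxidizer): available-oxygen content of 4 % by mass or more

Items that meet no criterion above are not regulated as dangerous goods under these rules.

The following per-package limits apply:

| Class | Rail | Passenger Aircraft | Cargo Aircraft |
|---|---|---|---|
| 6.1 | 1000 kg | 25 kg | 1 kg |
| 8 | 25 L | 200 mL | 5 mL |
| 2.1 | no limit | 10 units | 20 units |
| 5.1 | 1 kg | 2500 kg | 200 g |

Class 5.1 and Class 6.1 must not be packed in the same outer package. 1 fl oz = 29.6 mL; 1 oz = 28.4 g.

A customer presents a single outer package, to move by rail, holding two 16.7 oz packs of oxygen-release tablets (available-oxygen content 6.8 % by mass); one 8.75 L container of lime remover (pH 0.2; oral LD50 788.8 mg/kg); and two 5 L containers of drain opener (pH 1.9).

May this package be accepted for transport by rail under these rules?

The oxygen-release tablets have available-oxygen content 6.8 % by mass, which is ≥ 4 % by mass, so they are Class 5.1 (Oxidizer).
With pH 0.2 (≤ 2), the lime remover falls in Class 8.
The drain opener has pH 1.9, which is ≤ 2, so it is Class 8 (Corrosive).
Class 5.1 quantity: two 16.7 oz packs = 948.56 g.
948.56 g is within the rail limit of 1 kg for Class 5.1.
Class 8 net quantity: 8.75 L + (two 5 L containers = 10 L) = 18.75 L.
That is within the Class 8 rail limit of 25 L.
The segregation rule (Class 5.1 with Class 6.1) does not apply to Class 5.1 with Class 8.
Every hazard class is within its rail limit and no segregation rule is violated.

Yes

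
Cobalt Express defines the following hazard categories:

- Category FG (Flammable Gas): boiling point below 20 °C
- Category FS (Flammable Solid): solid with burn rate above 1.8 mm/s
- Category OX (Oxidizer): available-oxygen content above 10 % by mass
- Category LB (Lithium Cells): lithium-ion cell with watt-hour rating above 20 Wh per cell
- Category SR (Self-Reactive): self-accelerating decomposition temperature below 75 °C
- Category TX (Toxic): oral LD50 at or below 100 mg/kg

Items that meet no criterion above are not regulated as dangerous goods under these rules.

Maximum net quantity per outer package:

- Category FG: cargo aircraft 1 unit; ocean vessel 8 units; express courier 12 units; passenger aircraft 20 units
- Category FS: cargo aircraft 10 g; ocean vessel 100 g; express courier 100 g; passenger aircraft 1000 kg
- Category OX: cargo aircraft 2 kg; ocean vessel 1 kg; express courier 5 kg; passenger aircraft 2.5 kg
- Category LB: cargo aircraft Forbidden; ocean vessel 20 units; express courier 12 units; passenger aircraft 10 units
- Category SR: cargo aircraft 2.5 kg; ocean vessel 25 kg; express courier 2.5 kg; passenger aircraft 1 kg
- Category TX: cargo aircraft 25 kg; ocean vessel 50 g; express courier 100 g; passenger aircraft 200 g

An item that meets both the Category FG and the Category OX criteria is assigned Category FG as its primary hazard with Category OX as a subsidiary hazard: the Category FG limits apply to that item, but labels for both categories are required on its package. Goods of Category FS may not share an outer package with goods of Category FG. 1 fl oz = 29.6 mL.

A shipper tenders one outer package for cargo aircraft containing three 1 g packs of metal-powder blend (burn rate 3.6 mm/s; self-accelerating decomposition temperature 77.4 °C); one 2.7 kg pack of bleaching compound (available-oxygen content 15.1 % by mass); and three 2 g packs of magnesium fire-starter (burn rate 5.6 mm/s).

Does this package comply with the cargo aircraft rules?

Burn rate 3.6 mm/s meets the Category FS criterion (Flammable Solid), so the metal-powder blend is Category FS.
With available-oxygen content 15.1 % by mass (> 10 % by mass), the bleaching compound falls in Category OX.
Magnesium fire-starter: burn rate 5.6 mm/s > 1.8 mm/s → Category FS (Flammable Solid).
Category FS net quantity: (three 1 g packs = 3 g) + (three 2 g packs = 6 g) = 9 g.
That is within the Category FS cargo aircraft limit of 10 g.
Category OX quantity: 2.7 kg.
2.7 kg > 2 kg (cargo aircraft limit, Category OX) — over the limit.
The segregation rule (Category FS with Category FG) does not apply to Category FS with Category OX.

No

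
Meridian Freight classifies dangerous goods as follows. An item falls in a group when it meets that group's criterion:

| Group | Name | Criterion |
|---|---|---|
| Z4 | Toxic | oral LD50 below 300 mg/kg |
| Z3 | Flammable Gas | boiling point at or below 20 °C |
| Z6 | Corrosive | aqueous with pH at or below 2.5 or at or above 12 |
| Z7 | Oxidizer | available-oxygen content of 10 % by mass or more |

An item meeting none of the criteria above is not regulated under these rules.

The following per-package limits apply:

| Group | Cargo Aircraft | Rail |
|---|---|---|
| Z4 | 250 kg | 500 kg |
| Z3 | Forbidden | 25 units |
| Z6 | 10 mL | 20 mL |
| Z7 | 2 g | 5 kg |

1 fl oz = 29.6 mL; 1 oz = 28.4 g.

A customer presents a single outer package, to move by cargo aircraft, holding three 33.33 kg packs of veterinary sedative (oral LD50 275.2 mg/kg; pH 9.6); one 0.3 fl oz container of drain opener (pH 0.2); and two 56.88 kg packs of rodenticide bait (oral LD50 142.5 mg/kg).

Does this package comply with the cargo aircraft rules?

With oral LD50 275.2 mg/kg (< 300 mg/kg), the veterinary sedative falls in Group Z4.
With pH 0.2 (≤ 2.5), the drain opener falls in Group Z6.
With oral LD50 142.5 mg/kg (< 300 mg/kg), the rodenticide bait falls in Group Z4.
Total Group Z4: (three 33.33 kg packs = 99.99 kg) + (two 56.88 kg packs = 113.76 kg) = 213.75 kg.
213.75 kg ≤ 250 kg (cargo aircraft limit, Group Z4) — within limit.
Group Z6 quantity: one 0.3 fl oz container = 8.88 mL.
8.88 mL is within the cargo aircraft limit of 10 mL for Group Z6.
Every hazard group is within its cargo aircraft limit and no segregation rule is violated.

Yes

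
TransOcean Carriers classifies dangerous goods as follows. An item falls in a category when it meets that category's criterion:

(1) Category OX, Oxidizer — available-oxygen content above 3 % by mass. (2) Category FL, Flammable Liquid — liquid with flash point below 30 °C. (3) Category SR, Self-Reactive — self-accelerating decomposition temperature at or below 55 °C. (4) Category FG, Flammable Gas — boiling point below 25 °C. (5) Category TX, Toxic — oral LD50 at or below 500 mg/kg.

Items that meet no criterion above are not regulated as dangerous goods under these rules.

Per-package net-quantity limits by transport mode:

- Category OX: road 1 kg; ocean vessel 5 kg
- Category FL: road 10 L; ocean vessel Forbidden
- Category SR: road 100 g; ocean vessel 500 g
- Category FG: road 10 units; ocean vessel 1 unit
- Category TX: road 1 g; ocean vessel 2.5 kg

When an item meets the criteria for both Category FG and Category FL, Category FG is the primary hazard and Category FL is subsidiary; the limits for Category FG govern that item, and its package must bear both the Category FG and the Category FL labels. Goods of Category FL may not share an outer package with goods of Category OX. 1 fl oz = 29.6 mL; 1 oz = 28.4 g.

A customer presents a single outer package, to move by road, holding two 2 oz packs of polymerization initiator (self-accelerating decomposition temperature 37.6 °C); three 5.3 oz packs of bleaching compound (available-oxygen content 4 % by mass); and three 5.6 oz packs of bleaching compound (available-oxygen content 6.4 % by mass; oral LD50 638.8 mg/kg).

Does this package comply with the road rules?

With self-accelerating decomposition temperature 37.6 °C (≤ 55 °C), the polymerization initiator falls in Category SR.
The bleaching compound has available-oxygen content 4 % by mass, which is > 3 % by mass, so it is Category OX (Oxidizer).
Available-oxygen content 6.4 % by mass meets the Category OX criterion (Oxidizer), so the bleaching compound is Category OX.
Category SR quantity: two 2 oz packs = 113.6 g.
113.6 g > 100 g (road limit, Category SR) — over the limit.
Total Category OX: (three 5.3 oz packs = 451.56 g) + (three 5.6 oz packs = 477.12 g) = 928.68 g.
928.68 g is within the road limit of 1 kg for Category OX.
The segregation rule (Category FL with Category OX) does not apply to Category SR with Category OX.

No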